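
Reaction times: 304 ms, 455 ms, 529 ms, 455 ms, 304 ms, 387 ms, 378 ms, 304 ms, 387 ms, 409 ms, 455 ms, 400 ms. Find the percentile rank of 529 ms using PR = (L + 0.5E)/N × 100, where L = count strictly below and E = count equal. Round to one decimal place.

N = 12.
Strictly below 529: 11. Equal to 529: 1.
PR = (11 + 0.5·1)/12 × 100 = 95.8

95.8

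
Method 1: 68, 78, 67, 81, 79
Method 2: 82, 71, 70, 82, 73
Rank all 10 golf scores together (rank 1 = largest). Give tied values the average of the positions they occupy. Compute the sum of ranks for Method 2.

24

Sorted (descending): 82, 82, 81, 79, 78, 73, 71, 70, 68, 67
The 2 values of 82 occupy positions 1–2 → average rank (1+2)/2 = 1.5.
Method 2 values → pooled ranks: 82→1.5, 71→7, 70→8, 82→1.5, 73→6
Rank sum = 1.5 + 7 + 8 + 1.5 + 6 = 24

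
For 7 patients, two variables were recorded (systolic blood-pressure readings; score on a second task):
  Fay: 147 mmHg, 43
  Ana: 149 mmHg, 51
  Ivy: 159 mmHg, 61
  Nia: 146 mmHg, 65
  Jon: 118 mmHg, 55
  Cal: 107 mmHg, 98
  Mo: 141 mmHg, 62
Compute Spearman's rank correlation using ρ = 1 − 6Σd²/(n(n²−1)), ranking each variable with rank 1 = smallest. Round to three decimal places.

Ranks of variable 1: 5, 6, 7, 4, 2, 1, 3
Ranks of variable 2: 1, 2, 4, 6, 3, 7, 5
d = r₁ − r₂: 4, 4, 3, -2, -1, -6, -2
d²: 16, 16, 9, 4, 1, 36, 4; Σd² = 86
ρ = 1 − 6·86/(7·48) = 1 − 516/336 = -0.536

-0.536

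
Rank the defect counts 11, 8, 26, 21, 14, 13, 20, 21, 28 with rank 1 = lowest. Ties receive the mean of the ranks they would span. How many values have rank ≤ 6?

Sorted (ascending): 8, 11, 13, 14, 20, 21, 21, 26, 28
The 2 values of 21 occupy positions 6–7 → average rank (6+7)/2 = 6.5.
Ranks ≤ 6: {1, 2, 3, 4, 5} → 5 values.

5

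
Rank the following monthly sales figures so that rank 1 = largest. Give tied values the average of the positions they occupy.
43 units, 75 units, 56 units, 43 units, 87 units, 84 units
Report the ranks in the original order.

5.5, 3, 4, 5.5, 1, 2

Sorted (descending): 87, 84, 75, 56, 43, 43
The 2 values of 43 occupy positions 5–6 → average rank (5+6)/2 = 5.5.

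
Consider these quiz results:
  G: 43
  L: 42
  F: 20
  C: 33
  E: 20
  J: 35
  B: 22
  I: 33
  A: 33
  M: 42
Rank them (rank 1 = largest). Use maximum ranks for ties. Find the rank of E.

10

Sorted (descending): 43, 42, 42, 35, 33, 33, 33, 22, 20, 20
The 2 values of 42 occupy positions 2–3 → each gets rank 3.
The 3 values of 33 occupy positions 5–7 → each gets rank 7.
The 2 values of 20 occupy positions 9–10 → each gets rank 10.
E has value 20 → rank 10.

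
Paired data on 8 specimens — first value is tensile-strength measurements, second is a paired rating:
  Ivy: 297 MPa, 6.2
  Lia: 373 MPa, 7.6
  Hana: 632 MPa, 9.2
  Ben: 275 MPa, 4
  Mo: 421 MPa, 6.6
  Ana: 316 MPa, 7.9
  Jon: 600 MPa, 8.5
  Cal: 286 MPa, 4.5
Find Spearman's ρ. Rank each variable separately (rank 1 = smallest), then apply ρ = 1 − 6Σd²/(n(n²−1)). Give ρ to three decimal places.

0.905

Ranks of variable 1: 3, 5, 8, 1, 6, 4, 7, 2
Ranks of variable 2: 3, 5, 8, 1, 4, 6, 7, 2
d = r₁ − r₂: 0, 0, 0, 0, 2, -2, 0, 0
d²: 0, 0, 0, 0, 4, 4, 0, 0; Σd² = 8
ρ = 1 − 6·8/(8·63) = 1 − 48/504 = 0.905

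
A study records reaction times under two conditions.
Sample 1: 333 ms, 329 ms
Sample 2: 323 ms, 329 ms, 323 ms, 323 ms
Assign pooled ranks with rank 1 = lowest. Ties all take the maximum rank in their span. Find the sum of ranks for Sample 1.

Sorted (ascending): 323, 323, 323, 329, 329, 333
The 3 values of 323 occupy positions 1–3 → each gets rank 3.
The 2 values of 329 occupy positions 4–5 → each gets rank 5.
Sample 1 values → pooled ranks: 333→6, 329→5
Rank sum = 6 + 5 = 11

11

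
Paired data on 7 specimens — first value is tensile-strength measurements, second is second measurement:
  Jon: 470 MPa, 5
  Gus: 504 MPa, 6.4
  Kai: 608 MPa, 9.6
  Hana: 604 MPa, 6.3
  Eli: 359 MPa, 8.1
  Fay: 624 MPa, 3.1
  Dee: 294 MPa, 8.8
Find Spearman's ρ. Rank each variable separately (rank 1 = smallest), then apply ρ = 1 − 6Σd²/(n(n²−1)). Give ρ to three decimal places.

-0.357

Ranks of variable 1: 3, 4, 6, 5, 2, 7, 1
Ranks of variable 2: 2, 4, 7, 3, 5, 1, 6
d = r₁ − r₂: 1, 0, -1, 2, -3, 6, -5
d²: 1, 0, 1, 4, 9, 36, 25; Σd² = 76
ρ = 1 − 6·76/(7·48) = 1 − 456/336 = -0.357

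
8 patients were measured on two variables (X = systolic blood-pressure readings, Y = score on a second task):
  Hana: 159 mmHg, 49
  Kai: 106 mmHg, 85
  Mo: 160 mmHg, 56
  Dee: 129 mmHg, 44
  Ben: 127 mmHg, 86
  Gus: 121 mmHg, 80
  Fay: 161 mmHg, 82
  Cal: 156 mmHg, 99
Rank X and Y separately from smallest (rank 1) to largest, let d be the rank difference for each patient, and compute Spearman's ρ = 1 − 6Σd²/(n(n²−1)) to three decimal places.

-0.238

Ranks of variable 1: 6, 1, 7, 4, 3, 2, 8, 5
Ranks of variable 2: 2, 6, 3, 1, 7, 4, 5, 8
d = r₁ − r₂: 4, -5, 4, 3, -4, -2, 3, -3
d²: 16, 25, 16, 9, 16, 4, 9, 9; Σd² = 104
ρ = 1 − 6·104/(8·63) = 1 − 624/504 = -0.238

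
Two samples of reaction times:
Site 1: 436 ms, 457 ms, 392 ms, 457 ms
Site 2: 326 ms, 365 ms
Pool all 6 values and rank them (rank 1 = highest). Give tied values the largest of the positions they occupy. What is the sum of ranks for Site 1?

Sorted (descending): 457, 457, 436, 392, 365, 326
The 2 values of 457 occupy positions 1–2 → each gets rank 2.
Site 1 values → pooled ranks: 436→3, 457→2, 392→4, 457→2
Rank sum = 3 + 2 + 4 + 2 = 11

11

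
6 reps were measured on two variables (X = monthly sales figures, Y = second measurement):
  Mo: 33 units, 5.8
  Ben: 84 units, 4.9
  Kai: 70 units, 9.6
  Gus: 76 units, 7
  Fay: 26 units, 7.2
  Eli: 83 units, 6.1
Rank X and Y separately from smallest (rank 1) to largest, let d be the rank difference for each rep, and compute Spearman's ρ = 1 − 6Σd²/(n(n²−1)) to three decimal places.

-0.543

Ranks of variable 1: 2, 6, 3, 4, 1, 5
Ranks of variable 2: 2, 1, 6, 4, 5, 3
d = r₁ − r₂: 0, 5, -3, 0, -4, 2
d²: 0, 25, 9, 0, 16, 4; Σd² = 54
ρ = 1 − 6·54/(6·35) = 1 − 324/210 = -0.543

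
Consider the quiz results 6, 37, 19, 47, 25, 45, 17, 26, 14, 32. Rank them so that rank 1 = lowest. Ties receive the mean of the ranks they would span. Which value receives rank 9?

45

Sorted (ascending): 6, 14, 17, 19, 25, 26, 32, 37, 45, 47
No ties — each value takes its position as its rank.
Rank 9 → value 45.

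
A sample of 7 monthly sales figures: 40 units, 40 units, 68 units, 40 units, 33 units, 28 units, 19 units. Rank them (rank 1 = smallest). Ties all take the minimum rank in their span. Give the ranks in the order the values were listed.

4, 4, 7, 4, 3, 2, 1

Sorted (ascending): 19, 28, 33, 40, 40, 40, 68
The 3 values of 40 occupy positions 4–6 → each gets rank 4.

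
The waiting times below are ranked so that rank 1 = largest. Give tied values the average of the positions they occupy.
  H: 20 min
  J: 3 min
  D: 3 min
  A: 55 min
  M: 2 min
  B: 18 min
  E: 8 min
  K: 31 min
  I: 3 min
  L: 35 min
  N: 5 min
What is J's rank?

9

Sorted (descending): 55, 35, 31, 20, 18, 8, 5, 3, 3, 3, 2
The 3 values of 3 occupy positions 8–10 → average rank 9.
J has value 3 min → rank 9.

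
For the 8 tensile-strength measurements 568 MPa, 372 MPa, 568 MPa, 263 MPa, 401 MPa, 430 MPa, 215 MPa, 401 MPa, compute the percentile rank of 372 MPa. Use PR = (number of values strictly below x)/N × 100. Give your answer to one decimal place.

N = 8.
Strictly below 372: 2. Equal to 372: 1.
PR = 2/8 × 100 = 25.0

25.0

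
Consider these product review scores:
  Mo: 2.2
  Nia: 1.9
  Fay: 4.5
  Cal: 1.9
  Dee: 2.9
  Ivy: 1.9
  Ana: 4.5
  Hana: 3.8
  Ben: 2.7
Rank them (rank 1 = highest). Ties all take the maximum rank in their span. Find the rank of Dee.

4

Sorted (descending): 4.5, 4.5, 3.8, 2.9, 2.7, 2.2, 1.9, 1.9, 1.9
The 2 values of 4.5 occupy positions 1–2 → each gets rank 2.
The 3 values of 1.9 occupy positions 7–9 → each gets rank 9.
Dee has value 2.9 → rank 4.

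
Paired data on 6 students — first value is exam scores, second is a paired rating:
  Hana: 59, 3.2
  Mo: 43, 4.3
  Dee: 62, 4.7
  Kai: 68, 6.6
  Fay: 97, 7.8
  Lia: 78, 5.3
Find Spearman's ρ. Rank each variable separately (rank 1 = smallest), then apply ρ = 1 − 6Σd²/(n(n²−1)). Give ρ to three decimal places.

0.886

Ranks of variable 1: 2, 1, 3, 4, 6, 5
Ranks of variable 2: 1, 2, 3, 5, 6, 4
d = r₁ − r₂: 1, -1, 0, -1, 0, 1
d²: 1, 1, 0, 1, 0, 1; Σd² = 4
ρ = 1 − 6·4/(6·35) = 1 − 24/210 = 0.886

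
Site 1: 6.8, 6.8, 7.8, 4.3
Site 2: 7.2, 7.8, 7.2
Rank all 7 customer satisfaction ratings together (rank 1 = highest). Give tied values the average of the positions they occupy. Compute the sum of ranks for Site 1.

Sorted (descending): 7.8, 7.8, 7.2, 7.2, 6.8, 6.8, 4.3
The 2 values of 7.8 occupy positions 1–2 → average rank (1+2)/2 = 1.5.
The 2 values of 7.2 occupy positions 3–4 → average rank (3+4)/2 = 3.5.
The 2 values of 6.8 occupy positions 5–6 → average rank (5+6)/2 = 5.5.
Site 1 values → pooled ranks: 6.8→5.5, 6.8→5.5, 7.8→1.5, 4.3→7
Rank sum = 5.5 + 5.5 + 1.5 + 7 = 19.5

19.5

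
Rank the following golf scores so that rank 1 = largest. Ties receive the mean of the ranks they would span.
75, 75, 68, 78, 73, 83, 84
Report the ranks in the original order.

Sorted (descending): 84, 83, 78, 75, 75, 73, 68
The 2 values of 75 occupy positions 4–5 → average rank (4+5)/2 = 4.5.

4.5, 4.5, 7, 3, 6, 2, 1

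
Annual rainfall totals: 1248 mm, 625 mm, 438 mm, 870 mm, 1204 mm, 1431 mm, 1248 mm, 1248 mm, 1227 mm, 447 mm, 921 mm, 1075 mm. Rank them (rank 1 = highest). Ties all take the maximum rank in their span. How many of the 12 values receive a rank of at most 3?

1

Sorted (descending): 1431, 1248, 1248, 1248, 1227, 1204, 1075, 921, 870, 625, 447, 438
The 3 values of 1248 occupy positions 2–4 → each gets rank 4.
Ranks ≤ 3: {1} → 1 value.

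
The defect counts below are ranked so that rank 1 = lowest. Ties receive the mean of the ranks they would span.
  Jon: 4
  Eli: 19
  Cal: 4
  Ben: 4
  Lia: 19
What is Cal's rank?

2

Sorted (ascending): 4, 4, 4, 19, 19
The 3 values of 4 occupy positions 1–3 → average rank 2.
The 2 values of 19 occupy positions 4–5 → average rank (4+5)/2 = 4.5.
Cal has value 4 → rank 2.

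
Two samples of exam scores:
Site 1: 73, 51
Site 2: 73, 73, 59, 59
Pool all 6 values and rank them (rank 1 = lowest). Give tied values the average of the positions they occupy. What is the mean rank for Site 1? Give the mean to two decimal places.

Sorted (ascending): 51, 59, 59, 73, 73, 73
The 2 values of 59 occupy positions 2–3 → average rank (2+3)/2 = 2.5.
The 3 values of 73 occupy positions 4–6 → average rank 5.
Site 1 values → pooled ranks: 73→5, 51→1
Mean rank = (5 + 1) / 2 = 3.00

3.00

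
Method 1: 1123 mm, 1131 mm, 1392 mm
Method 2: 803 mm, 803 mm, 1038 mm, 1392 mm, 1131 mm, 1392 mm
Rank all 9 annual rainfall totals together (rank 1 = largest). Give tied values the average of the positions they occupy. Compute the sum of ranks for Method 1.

12.5

Sorted (descending): 1392, 1392, 1392, 1131, 1131, 1123, 1038, 803, 803
The 3 values of 1392 occupy positions 1–3 → average rank 2.
The 2 values of 1131 occupy positions 4–5 → average rank (4+5)/2 = 4.5.
The 2 values of 803 occupy positions 8–9 → average rank (8+9)/2 = 8.5.
Method 1 values → pooled ranks: 1123→6, 1131→4.5, 1392→2
Rank sum = 6 + 4.5 + 2 = 12.5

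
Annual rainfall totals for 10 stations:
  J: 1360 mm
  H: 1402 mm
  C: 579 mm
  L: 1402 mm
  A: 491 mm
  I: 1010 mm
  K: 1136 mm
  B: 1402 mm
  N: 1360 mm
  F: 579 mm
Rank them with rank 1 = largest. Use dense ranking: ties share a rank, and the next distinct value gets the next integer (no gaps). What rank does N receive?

Sorted (descending): 1402, 1402, 1402, 1360, 1360, 1136, 1010, 579, 579, 491
The 3 values of 1402 share dense rank 1.
The 2 values of 1360 share dense rank 2.
The 2 values of 579 share dense rank 5.
Remaining distinct values take the next consecutive integers.
N has value 1360 mm → rank 2.

2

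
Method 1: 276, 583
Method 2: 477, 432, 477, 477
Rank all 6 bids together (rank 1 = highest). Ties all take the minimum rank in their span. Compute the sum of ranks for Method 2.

Sorted (descending): 583, 477, 477, 477, 432, 276
The 3 values of 477 occupy positions 2–4 → each gets rank 2.
Method 2 values → pooled ranks: 477→2, 432→5, 477→2, 477→2
Rank sum = 2 + 5 + 2 + 2 = 11

11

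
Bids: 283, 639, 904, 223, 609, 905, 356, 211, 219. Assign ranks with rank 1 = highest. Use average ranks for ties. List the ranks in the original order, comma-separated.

6, 3, 2, 7, 4, 1, 5, 9, 8

Sorted (descending): 905, 904, 639, 609, 356, 283, 223, 219, 211
No ties — each value takes its position as its rank.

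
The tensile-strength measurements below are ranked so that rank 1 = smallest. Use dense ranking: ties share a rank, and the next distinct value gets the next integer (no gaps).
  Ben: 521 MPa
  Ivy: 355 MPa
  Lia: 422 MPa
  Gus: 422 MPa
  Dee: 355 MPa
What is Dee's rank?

1

Sorted (ascending): 355, 355, 422, 422, 521
The 2 values of 355 share dense rank 1.
The 2 values of 422 share dense rank 2.
Remaining distinct values take the next consecutive integers.
Dee has value 355 MPa → rank 1.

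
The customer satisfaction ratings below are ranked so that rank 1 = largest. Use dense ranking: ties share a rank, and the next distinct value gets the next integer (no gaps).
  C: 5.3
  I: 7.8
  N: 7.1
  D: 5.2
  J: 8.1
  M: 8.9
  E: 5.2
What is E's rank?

Sorted (descending): 8.9, 8.1, 7.8, 7.1, 5.3, 5.2, 5.2
The 2 values of 5.2 share dense rank 6.
Remaining distinct values take the next consecutive integers.
E has value 5.2 → rank 6.

6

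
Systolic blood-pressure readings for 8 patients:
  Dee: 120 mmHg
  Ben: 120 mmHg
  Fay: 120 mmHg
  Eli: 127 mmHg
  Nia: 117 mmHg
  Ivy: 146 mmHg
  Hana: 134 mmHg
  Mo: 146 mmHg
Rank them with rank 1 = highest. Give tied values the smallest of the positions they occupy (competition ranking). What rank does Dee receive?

5

Sorted (descending): 146, 146, 134, 127, 120, 120, 120, 117
The 2 values of 146 occupy positions 1–2 → each gets rank 1.
The 3 values of 120 occupy positions 5–7 → each gets rank 5.
Dee has value 120 mmHg → rank 5.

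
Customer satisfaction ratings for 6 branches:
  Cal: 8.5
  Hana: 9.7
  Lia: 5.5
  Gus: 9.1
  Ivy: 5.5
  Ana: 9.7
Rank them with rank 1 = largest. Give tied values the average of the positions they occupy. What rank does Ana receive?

Sorted (descending): 9.7, 9.7, 9.1, 8.5, 5.5, 5.5
The 2 values of 9.7 occupy positions 1–2 → average rank (1+2)/2 = 1.5.
The 2 values of 5.5 occupy positions 5–6 → average rank (5+6)/2 = 5.5.
Ana has value 9.7 → rank 1.5.

1.5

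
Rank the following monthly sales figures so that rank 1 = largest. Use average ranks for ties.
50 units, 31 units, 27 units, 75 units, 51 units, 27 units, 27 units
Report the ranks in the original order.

Sorted (descending): 75, 51, 50, 31, 27, 27, 27
The 3 values of 27 occupy positions 5–7 → average rank 6.

3, 4, 6, 1, 2, 6, 6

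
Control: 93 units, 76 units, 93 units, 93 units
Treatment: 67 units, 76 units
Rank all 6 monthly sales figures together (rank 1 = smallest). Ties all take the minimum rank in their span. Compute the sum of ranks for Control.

14

Sorted (ascending): 67, 76, 76, 93, 93, 93
The 2 values of 76 occupy positions 2–3 → each gets rank 2.
The 3 values of 93 occupy positions 4–6 → each gets rank 4.
Control values → pooled ranks: 93→4, 76→2, 93→4, 93→4
Rank sum = 4 + 2 + 4 + 4 = 14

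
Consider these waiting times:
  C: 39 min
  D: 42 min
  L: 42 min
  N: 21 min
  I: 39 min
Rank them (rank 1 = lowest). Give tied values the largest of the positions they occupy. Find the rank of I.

3

Sorted (ascending): 21, 39, 39, 42, 42
The 2 values of 39 occupy positions 2–3 → each gets rank 3.
The 2 values of 42 occupy positions 4–5 → each gets rank 5.
I has value 39 min → rank 3.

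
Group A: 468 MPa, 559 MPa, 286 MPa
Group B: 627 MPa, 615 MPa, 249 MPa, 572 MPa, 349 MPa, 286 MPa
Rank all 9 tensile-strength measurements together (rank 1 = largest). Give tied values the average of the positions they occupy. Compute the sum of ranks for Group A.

16.5

Sorted (descending): 627, 615, 572, 559, 468, 349, 286, 286, 249
The 2 values of 286 occupy positions 7–8 → average rank (7+8)/2 = 7.5.
Group A values → pooled ranks: 468→5, 559→4, 286→7.5
Rank sum = 5 + 4 + 7.5 = 16.5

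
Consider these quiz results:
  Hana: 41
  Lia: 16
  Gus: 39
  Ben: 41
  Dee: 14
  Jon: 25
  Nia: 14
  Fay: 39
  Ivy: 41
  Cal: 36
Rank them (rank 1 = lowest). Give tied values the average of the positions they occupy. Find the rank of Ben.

9

Sorted (ascending): 14, 14, 16, 25, 36, 39, 39, 41, 41, 41
The 2 values of 14 occupy positions 1–2 → average rank (1+2)/2 = 1.5.
The 2 values of 39 occupy positions 6–7 → average rank (6+7)/2 = 6.5.
The 3 values of 41 occupy positions 8–10 → average rank 9.
Ben has value 41 → rank 9.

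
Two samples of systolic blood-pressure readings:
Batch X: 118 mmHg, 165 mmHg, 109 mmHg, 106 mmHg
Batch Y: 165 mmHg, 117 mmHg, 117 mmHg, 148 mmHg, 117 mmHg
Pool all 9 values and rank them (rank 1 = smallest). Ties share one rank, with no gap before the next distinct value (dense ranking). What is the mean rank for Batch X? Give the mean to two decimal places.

Sorted (ascending): 106, 109, 117, 117, 117, 118, 148, 165, 165
The 3 values of 117 share dense rank 3.
The 2 values of 165 share dense rank 6.
Remaining distinct values take the next consecutive integers.
Batch X values → pooled ranks: 118→4, 165→6, 109→2, 106→1
Mean rank = (4 + 6 + 2 + 1) / 4 = 3.25

3.25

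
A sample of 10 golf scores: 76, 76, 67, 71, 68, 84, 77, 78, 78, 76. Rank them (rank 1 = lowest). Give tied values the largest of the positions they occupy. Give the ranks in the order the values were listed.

6, 6, 1, 3, 2, 10, 7, 9, 9, 6

Sorted (ascending): 67, 68, 71, 76, 76, 76, 77, 78, 78, 84
The 3 values of 76 occupy positions 4–6 → each gets rank 6.
The 2 values of 78 occupy positions 8–9 → each gets rank 9.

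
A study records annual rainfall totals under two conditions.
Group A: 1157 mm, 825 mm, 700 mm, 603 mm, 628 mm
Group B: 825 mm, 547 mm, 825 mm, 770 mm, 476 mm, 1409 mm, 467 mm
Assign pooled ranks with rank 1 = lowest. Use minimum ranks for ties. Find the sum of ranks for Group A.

Sorted (ascending): 467, 476, 547, 603, 628, 700, 770, 825, 825, 825, 1157, 1409
The 3 values of 825 occupy positions 8–10 → each gets rank 8.
Group A values → pooled ranks: 1157→11, 825→8, 700→6, 603→4, 628→5
Rank sum = 11 + 8 + 6 + 4 + 5 = 34

34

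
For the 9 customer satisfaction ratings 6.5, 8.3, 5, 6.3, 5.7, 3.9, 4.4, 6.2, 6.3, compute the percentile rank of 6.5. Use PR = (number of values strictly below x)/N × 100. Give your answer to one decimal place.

77.8

N = 9.
Strictly below 6.5: 7. Equal to 6.5: 1.
PR = 7/9 × 100 = 77.8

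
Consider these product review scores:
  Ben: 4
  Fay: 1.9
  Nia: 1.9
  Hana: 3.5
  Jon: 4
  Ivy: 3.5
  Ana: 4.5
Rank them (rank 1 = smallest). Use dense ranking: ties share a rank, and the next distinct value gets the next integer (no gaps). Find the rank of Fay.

Sorted (ascending): 1.9, 1.9, 3.5, 3.5, 4, 4, 4.5
The 2 values of 1.9 share dense rank 1.
The 2 values of 3.5 share dense rank 2.
The 2 values of 4 share dense rank 3.
Remaining distinct values take the next consecutive integers.
Fay has value 1.9 → rank 1.

1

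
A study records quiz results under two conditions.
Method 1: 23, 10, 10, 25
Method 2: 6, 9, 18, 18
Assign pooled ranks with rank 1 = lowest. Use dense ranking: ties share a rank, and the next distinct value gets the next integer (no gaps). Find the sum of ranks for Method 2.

11

Sorted (ascending): 6, 9, 10, 10, 18, 18, 23, 25
The 2 values of 10 share dense rank 3.
The 2 values of 18 share dense rank 4.
Remaining distinct values take the next consecutive integers.
Method 2 values → pooled ranks: 6→1, 9→2, 18→4, 18→4
Rank sum = 1 + 2 + 4 + 4 = 11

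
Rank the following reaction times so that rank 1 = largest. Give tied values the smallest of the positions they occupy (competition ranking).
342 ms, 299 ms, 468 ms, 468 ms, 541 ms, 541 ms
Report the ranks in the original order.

Sorted (descending): 541, 541, 468, 468, 342, 299
The 2 values of 541 occupy positions 1–2 → each gets rank 1.
The 2 values of 468 occupy positions 3–4 → each gets rank 3.

5, 6, 3, 3, 1, 1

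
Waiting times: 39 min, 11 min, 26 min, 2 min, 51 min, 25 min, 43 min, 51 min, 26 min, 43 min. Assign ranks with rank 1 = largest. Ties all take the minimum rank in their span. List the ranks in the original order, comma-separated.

Sorted (descending): 51, 51, 43, 43, 39, 26, 26, 25, 11, 2
The 2 values of 51 occupy positions 1–2 → each gets rank 1.
The 2 values of 43 occupy positions 3–4 → each gets rank 3.
The 2 values of 26 occupy positions 6–7 → each gets rank 6.

5, 9, 6, 10, 1, 8, 3, 1, 6, 3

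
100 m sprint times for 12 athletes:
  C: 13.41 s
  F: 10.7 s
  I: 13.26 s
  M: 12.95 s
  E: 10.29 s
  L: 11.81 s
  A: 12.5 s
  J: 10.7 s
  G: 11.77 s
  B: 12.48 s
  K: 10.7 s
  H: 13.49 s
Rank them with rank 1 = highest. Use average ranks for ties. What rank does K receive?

10

Sorted (descending): 13.49, 13.41, 13.26, 12.95, 12.5, 12.48, 11.81, 11.77, 10.7, 10.7, 10.7, 10.29
The 3 values of 10.7 occupy positions 9–11 → average rank 10.
K has value 10.7 s → rank 10.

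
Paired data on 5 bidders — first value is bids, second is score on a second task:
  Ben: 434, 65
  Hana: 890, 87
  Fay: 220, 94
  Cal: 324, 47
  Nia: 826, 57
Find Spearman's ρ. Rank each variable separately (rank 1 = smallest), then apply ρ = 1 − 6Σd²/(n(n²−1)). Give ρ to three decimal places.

Ranks of variable 1: 3, 5, 1, 2, 4
Ranks of variable 2: 3, 4, 5, 1, 2
d = r₁ − r₂: 0, 1, -4, 1, 2
d²: 0, 1, 16, 1, 4; Σd² = 22
ρ = 1 − 6·22/(5·24) = 1 − 132/120 = -0.100

-0.100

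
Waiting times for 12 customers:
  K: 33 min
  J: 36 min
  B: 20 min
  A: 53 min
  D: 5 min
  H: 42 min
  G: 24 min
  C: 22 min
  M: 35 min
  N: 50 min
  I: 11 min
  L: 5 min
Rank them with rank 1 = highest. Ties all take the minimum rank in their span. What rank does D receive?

11

Sorted (descending): 53, 50, 42, 36, 35, 33, 24, 22, 20, 11, 5, 5
The 2 values of 5 occupy positions 11–12 → each gets rank 11.
D has value 5 min → rank 11.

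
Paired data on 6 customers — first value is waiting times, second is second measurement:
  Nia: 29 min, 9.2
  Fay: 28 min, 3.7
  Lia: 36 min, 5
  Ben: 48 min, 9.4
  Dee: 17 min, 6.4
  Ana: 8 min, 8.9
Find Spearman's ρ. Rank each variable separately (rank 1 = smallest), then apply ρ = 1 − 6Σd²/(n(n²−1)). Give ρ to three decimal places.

Ranks of variable 1: 4, 3, 5, 6, 2, 1
Ranks of variable 2: 5, 1, 2, 6, 3, 4
d = r₁ − r₂: -1, 2, 3, 0, -1, -3
d²: 1, 4, 9, 0, 1, 9; Σd² = 24
ρ = 1 − 6·24/(6·35) = 1 − 144/210 = 0.314

0.314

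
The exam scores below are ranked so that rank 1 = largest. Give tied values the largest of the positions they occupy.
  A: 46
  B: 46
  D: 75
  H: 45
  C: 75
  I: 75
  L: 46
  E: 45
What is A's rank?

Sorted (descending): 75, 75, 75, 46, 46, 46, 45, 45
The 3 values of 75 occupy positions 1–3 → each gets rank 3.
The 3 values of 46 occupy positions 4–6 → each gets rank 6.
The 2 values of 45 occupy positions 7–8 → each gets rank 8.
A has value 46 → rank 6.

6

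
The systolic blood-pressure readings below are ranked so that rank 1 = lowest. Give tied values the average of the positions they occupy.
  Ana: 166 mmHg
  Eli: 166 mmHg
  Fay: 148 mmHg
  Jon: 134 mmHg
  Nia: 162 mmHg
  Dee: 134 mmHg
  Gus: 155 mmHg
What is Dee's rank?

Sorted (ascending): 134, 134, 148, 155, 162, 166, 166
The 2 values of 134 occupy positions 1–2 → average rank (1+2)/2 = 1.5.
The 2 values of 166 occupy positions 6–7 → average rank (6+7)/2 = 6.5.
Dee has value 134 mmHg → rank 1.5.

1.5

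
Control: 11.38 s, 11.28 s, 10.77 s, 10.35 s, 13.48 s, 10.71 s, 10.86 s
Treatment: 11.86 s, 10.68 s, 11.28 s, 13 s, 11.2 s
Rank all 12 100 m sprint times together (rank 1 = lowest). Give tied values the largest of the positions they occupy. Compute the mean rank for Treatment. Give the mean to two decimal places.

7.40

Sorted (ascending): 10.35, 10.68, 10.71, 10.77, 10.86, 11.2, 11.28, 11.28, 11.38, 11.86, 13, 13.48
The 2 values of 11.28 occupy positions 7–8 → each gets rank 8.
Treatment values → pooled ranks: 11.86→10, 10.68→2, 11.28→8, 13→11, 11.2→6
Mean rank = (10 + 2 + 8 + 11 + 6) / 5 = 7.40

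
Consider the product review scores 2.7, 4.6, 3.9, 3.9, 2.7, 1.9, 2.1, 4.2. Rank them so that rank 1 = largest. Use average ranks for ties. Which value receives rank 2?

Sorted (descending): 4.6, 4.2, 3.9, 3.9, 2.7, 2.7, 2.1, 1.9
The 2 values of 3.9 occupy positions 3–4 → average rank (3+4)/2 = 3.5.
The 2 values of 2.7 occupy positions 5–6 → average rank (5+6)/2 = 5.5.
Rank 2 → value 4.2.

4.2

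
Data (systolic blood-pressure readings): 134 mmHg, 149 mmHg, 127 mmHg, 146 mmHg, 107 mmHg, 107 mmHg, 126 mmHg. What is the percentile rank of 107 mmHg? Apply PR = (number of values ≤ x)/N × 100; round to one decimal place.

N = 7.
Strictly below 107: 0. Equal to 107: 2.
PR = 2/7 × 100 = 28.6

28.6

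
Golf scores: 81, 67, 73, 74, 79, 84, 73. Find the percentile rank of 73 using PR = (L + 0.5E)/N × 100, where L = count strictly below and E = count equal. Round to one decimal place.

N = 7.
Strictly below 73: 1. Equal to 73: 2.
PR = (1 + 0.5·2)/7 × 100 = 28.6

28.6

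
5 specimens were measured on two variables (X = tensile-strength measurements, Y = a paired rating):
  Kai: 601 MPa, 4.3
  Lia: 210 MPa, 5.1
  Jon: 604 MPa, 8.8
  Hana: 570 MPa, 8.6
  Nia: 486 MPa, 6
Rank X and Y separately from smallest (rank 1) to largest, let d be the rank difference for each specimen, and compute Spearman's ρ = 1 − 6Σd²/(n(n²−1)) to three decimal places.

Ranks of variable 1: 4, 1, 5, 3, 2
Ranks of variable 2: 1, 2, 5, 4, 3
d = r₁ − r₂: 3, -1, 0, -1, -1
d²: 9, 1, 0, 1, 1; Σd² = 12
ρ = 1 − 6·12/(5·24) = 1 − 72/120 = 0.400

0.400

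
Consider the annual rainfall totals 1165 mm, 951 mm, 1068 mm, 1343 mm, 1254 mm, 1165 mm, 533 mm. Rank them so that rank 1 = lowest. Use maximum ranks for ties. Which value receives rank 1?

Sorted (ascending): 533, 951, 1068, 1165, 1165, 1254, 1343
The 2 values of 1165 occupy positions 4–5 → each gets rank 5.
Rank 1 → value 533.

533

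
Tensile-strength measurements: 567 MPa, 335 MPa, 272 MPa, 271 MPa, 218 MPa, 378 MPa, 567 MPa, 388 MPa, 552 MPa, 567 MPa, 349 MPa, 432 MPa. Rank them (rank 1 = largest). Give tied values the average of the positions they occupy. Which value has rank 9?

335

Sorted (descending): 567, 567, 567, 552, 432, 388, 378, 349, 335, 272, 271, 218
The 3 values of 567 occupy positions 1–3 → average rank 2.
Rank 9 → value 335.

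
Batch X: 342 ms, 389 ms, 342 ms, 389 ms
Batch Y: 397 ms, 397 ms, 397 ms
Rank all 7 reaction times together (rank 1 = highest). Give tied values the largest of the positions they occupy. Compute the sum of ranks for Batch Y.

9

Sorted (descending): 397, 397, 397, 389, 389, 342, 342
The 3 values of 397 occupy positions 1–3 → each gets rank 3.
The 2 values of 389 occupy positions 4–5 → each gets rank 5.
The 2 values of 342 occupy positions 6–7 → each gets rank 7.
Batch Y values → pooled ranks: 397→3, 397→3, 397→3
Rank sum = 3 + 3 + 3 = 9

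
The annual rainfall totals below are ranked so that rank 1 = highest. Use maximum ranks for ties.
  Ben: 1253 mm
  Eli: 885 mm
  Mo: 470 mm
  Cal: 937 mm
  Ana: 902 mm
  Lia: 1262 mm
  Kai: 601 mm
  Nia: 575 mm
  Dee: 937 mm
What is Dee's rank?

Sorted (descending): 1262, 1253, 937, 937, 902, 885, 601, 575, 470
The 2 values of 937 occupy positions 3–4 → each gets rank 4.
Dee has value 937 mm → rank 4.

4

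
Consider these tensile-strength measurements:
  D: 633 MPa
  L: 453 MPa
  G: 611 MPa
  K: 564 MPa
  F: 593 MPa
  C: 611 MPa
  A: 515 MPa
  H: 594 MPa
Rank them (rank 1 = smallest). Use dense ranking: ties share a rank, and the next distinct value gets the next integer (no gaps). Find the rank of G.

6

Sorted (ascending): 453, 515, 564, 593, 594, 611, 611, 633
The 2 values of 611 share dense rank 6.
Remaining distinct values take the next consecutive integers.
G has value 611 MPa → rank 6.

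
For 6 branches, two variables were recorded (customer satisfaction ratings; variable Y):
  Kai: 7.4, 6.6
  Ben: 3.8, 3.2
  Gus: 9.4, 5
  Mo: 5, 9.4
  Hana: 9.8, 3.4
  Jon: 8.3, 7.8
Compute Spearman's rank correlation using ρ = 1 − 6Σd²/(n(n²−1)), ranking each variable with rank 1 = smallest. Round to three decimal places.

-0.086

Ranks of variable 1: 3, 1, 5, 2, 6, 4
Ranks of variable 2: 4, 1, 3, 6, 2, 5
d = r₁ − r₂: -1, 0, 2, -4, 4, -1
d²: 1, 0, 4, 16, 16, 1; Σd² = 38
ρ = 1 − 6·38/(6·35) = 1 − 228/210 = -0.086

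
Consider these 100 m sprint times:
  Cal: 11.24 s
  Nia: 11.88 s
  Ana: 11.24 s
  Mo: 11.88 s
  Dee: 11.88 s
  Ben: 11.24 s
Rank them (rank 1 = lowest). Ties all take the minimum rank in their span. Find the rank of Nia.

Sorted (ascending): 11.24, 11.24, 11.24, 11.88, 11.88, 11.88
The 3 values of 11.24 occupy positions 1–3 → each gets rank 1.
The 3 values of 11.88 occupy positions 4–6 → each gets rank 4.
Nia has value 11.88 s → rank 4.

4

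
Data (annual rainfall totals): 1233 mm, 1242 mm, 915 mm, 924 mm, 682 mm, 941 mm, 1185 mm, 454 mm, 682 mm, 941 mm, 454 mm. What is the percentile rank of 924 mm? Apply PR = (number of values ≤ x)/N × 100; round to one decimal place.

N = 11.
Strictly below 924: 5. Equal to 924: 1.
PR = 6/11 × 100 = 54.5

54.5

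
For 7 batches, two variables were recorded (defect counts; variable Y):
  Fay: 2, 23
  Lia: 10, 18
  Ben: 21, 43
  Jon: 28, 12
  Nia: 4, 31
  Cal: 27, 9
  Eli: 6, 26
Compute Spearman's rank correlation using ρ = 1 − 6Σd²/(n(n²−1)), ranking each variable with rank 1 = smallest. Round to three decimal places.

-0.500

Ranks of variable 1: 1, 4, 5, 7, 2, 6, 3
Ranks of variable 2: 4, 3, 7, 2, 6, 1, 5
d = r₁ − r₂: -3, 1, -2, 5, -4, 5, -2
d²: 9, 1, 4, 25, 16, 25, 4; Σd² = 84
ρ = 1 − 6·84/(7·48) = 1 − 504/336 = -0.500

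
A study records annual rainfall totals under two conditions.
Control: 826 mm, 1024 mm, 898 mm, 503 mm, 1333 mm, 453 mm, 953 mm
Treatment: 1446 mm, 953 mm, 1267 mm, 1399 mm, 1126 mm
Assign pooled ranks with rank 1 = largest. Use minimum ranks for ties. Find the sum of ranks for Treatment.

19

Sorted (descending): 1446, 1399, 1333, 1267, 1126, 1024, 953, 953, 898, 826, 503, 453
The 2 values of 953 occupy positions 7–8 → each gets rank 7.
Treatment values → pooled ranks: 1446→1, 953→7, 1267→4, 1399→2, 1126→5
Rank sum = 1 + 7 + 4 + 2 + 5 = 19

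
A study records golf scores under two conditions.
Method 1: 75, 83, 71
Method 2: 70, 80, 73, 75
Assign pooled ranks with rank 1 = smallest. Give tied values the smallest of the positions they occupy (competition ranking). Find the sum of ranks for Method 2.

Sorted (ascending): 70, 71, 73, 75, 75, 80, 83
The 2 values of 75 occupy positions 4–5 → each gets rank 4.
Method 2 values → pooled ranks: 70→1, 80→6, 73→3, 75→4
Rank sum = 1 + 6 + 3 + 4 = 14

14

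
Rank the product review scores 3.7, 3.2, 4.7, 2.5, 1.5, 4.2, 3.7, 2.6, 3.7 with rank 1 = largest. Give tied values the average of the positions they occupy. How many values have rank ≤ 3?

Sorted (descending): 4.7, 4.2, 3.7, 3.7, 3.7, 3.2, 2.6, 2.5, 1.5
The 3 values of 3.7 occupy positions 3–5 → average rank 4.
Ranks ≤ 3: {1, 2} → 2 values.

2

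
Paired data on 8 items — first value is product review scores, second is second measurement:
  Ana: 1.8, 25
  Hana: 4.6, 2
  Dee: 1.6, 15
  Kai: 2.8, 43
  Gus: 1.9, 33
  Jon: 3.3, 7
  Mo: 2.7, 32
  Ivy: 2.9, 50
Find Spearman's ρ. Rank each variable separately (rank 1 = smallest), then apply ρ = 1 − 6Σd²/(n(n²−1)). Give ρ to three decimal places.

-0.190

Ranks of variable 1: 2, 8, 1, 5, 3, 7, 4, 6
Ranks of variable 2: 4, 1, 3, 7, 6, 2, 5, 8
d = r₁ − r₂: -2, 7, -2, -2, -3, 5, -1, -2
d²: 4, 49, 4, 4, 9, 25, 1, 4; Σd² = 100
ρ = 1 − 6·100/(8·63) = 1 − 600/504 = -0.190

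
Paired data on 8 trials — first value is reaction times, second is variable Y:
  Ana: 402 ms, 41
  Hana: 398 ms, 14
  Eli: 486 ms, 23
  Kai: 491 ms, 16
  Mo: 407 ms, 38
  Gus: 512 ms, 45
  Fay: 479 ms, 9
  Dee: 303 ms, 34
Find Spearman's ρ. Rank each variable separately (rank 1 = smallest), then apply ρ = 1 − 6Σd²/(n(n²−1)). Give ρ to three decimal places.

Ranks of variable 1: 3, 2, 6, 7, 4, 8, 5, 1
Ranks of variable 2: 7, 2, 4, 3, 6, 8, 1, 5
d = r₁ − r₂: -4, 0, 2, 4, -2, 0, 4, -4
d²: 16, 0, 4, 16, 4, 0, 16, 16; Σd² = 72
ρ = 1 − 6·72/(8·63) = 1 − 432/504 = 0.143

0.143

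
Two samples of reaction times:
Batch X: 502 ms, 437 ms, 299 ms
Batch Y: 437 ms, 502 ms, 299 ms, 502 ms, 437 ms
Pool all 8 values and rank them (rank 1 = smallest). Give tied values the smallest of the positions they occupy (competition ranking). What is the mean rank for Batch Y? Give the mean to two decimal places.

3.80

Sorted (ascending): 299, 299, 437, 437, 437, 502, 502, 502
The 2 values of 299 occupy positions 1–2 → each gets rank 1.
The 3 values of 437 occupy positions 3–5 → each gets rank 3.
The 3 values of 502 occupy positions 6–8 → each gets rank 6.
Batch Y values → pooled ranks: 437→3, 502→6, 299→1, 502→6, 437→3
Mean rank = (3 + 6 + 1 + 6 + 3) / 5 = 3.80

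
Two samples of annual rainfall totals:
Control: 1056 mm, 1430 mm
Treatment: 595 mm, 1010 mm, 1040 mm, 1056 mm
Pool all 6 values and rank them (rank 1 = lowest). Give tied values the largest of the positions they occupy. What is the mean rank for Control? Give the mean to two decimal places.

Sorted (ascending): 595, 1010, 1040, 1056, 1056, 1430
The 2 values of 1056 occupy positions 4–5 → each gets rank 5.
Control values → pooled ranks: 1056→5, 1430→6
Mean rank = (5 + 6) / 2 = 5.50

5.50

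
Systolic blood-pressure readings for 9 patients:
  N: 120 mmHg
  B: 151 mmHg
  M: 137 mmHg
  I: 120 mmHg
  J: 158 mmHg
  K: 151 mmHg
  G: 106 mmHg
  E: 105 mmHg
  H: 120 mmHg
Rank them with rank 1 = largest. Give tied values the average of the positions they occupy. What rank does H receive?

Sorted (descending): 158, 151, 151, 137, 120, 120, 120, 106, 105
The 2 values of 151 occupy positions 2–3 → average rank (2+3)/2 = 2.5.
The 3 values of 120 occupy positions 5–7 → average rank 6.
H has value 120 mmHg → rank 6.

6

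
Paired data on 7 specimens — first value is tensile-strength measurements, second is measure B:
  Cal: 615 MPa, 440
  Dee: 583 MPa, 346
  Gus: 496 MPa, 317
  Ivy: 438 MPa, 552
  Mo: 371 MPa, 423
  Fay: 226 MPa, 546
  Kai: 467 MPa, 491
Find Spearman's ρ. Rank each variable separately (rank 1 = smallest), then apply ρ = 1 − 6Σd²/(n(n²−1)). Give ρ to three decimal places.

-0.500

Ranks of variable 1: 7, 6, 5, 3, 2, 1, 4
Ranks of variable 2: 4, 2, 1, 7, 3, 6, 5
d = r₁ − r₂: 3, 4, 4, -4, -1, -5, -1
d²: 9, 16, 16, 16, 1, 25, 1; Σd² = 84
ρ = 1 − 6·84/(7·48) = 1 − 504/336 = -0.500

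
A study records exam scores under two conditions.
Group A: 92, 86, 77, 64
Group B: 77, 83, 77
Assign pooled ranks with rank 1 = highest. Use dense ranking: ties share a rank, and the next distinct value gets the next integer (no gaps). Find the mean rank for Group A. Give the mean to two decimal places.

Sorted (descending): 92, 86, 83, 77, 77, 77, 64
The 3 values of 77 share dense rank 4.
Remaining distinct values take the next consecutive integers.
Group A values → pooled ranks: 92→1, 86→2, 77→4, 64→5
Mean rank = (1 + 2 + 4 + 5) / 4 = 3.00

3.00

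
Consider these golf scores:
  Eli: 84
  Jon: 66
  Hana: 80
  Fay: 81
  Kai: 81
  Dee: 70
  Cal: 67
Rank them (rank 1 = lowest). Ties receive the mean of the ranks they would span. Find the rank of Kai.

Sorted (ascending): 66, 67, 70, 80, 81, 81, 84
The 2 values of 81 occupy positions 5–6 → average rank (5+6)/2 = 5.5.
Kai has value 81 → rank 5.5.

5.5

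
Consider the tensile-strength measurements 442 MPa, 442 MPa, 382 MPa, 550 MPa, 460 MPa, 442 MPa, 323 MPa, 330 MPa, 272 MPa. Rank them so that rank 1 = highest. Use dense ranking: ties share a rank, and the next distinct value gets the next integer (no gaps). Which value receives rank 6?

323

Sorted (descending): 550, 460, 442, 442, 442, 382, 330, 323, 272
The 3 values of 442 share dense rank 3.
Remaining distinct values take the next consecutive integers.
Rank 6 → value 323.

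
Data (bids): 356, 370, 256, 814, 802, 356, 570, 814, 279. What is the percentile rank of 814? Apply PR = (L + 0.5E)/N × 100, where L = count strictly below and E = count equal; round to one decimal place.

88.9

N = 9.
Strictly below 814: 7. Equal to 814: 2.
PR = (7 + 0.5·2)/9 × 100 = 88.9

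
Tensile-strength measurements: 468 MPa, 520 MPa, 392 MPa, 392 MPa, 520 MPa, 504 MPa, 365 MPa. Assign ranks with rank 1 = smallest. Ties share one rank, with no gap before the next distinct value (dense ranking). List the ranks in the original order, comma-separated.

3, 5, 2, 2, 5, 4, 1

Sorted (ascending): 365, 392, 392, 468, 504, 520, 520
The 2 values of 392 share dense rank 2.
The 2 values of 520 share dense rank 5.
Remaining distinct values take the next consecutive integers.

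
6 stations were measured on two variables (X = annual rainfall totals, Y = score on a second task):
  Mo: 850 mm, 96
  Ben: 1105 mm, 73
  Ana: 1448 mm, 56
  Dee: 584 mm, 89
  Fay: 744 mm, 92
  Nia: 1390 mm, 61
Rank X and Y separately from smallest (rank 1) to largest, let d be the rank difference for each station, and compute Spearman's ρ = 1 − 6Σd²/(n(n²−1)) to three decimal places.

-0.771

Ranks of variable 1: 3, 4, 6, 1, 2, 5
Ranks of variable 2: 6, 3, 1, 4, 5, 2
d = r₁ − r₂: -3, 1, 5, -3, -3, 3
d²: 9, 1, 25, 9, 9, 9; Σd² = 62
ρ = 1 − 6·62/(6·35) = 1 − 372/210 = -0.771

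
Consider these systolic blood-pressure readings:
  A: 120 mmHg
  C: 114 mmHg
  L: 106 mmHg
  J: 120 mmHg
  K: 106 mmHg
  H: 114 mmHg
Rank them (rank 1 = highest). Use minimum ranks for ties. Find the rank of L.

Sorted (descending): 120, 120, 114, 114, 106, 106
The 2 values of 120 occupy positions 1–2 → each gets rank 1.
The 2 values of 114 occupy positions 3–4 → each gets rank 3.
The 2 values of 106 occupy positions 5–6 → each gets rank 5.
L has value 106 mmHg → rank 5.

5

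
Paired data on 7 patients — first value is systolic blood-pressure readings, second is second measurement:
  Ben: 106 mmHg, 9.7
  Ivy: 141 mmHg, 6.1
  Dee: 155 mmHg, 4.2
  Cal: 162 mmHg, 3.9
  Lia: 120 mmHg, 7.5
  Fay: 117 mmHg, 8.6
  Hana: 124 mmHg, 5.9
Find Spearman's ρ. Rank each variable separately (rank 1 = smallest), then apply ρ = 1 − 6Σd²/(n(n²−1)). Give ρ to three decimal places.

-0.964

Ranks of variable 1: 1, 5, 6, 7, 3, 2, 4
Ranks of variable 2: 7, 4, 2, 1, 5, 6, 3
d = r₁ − r₂: -6, 1, 4, 6, -2, -4, 1
d²: 36, 1, 16, 36, 4, 16, 1; Σd² = 110
ρ = 1 − 6·110/(7·48) = 1 − 660/336 = -0.964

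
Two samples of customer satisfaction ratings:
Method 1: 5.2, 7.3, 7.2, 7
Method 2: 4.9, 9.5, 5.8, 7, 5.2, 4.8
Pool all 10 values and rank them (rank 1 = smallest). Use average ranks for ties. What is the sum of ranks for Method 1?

Sorted (ascending): 4.8, 4.9, 5.2, 5.2, 5.8, 7, 7, 7.2, 7.3, 9.5
The 2 values of 5.2 occupy positions 3–4 → average rank (3+4)/2 = 3.5.
The 2 values of 7 occupy positions 6–7 → average rank (6+7)/2 = 6.5.
Method 1 values → pooled ranks: 5.2→3.5, 7.3→9, 7.2→8, 7→6.5
Rank sum = 3.5 + 9 + 8 + 6.5 = 27

27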